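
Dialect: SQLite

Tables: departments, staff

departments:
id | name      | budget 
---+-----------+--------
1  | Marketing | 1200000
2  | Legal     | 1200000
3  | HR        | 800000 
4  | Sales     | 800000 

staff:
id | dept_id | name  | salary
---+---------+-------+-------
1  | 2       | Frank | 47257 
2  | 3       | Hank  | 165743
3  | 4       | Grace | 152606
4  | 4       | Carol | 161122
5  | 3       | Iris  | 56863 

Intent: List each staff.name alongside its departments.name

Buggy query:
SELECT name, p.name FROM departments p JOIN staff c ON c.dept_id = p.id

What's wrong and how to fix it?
Bug: Both tables have a 'name' column; the unqualified reference is ambiguous

Fix: Prefix ambiguous columns with the table alias

Corrected query:
SELECT c.name, p.name FROM departments p JOIN staff c ON c.dept_id = p.id

Result:
name  | name 
------+------
Frank | Legal
Hank  | HR   
Grace | Sales
Carol | Sales
Iris  | HR   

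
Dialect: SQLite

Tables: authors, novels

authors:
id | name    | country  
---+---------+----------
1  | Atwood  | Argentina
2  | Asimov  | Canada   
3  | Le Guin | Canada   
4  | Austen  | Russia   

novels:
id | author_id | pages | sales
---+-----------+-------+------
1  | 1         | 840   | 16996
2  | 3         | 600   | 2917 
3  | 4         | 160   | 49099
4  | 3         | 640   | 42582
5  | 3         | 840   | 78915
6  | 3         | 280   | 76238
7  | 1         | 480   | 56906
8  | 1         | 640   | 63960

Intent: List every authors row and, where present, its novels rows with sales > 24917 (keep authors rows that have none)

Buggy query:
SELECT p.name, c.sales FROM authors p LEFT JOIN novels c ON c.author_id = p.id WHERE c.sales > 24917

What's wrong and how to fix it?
Bug: A WHERE condition on the right-hand table after LEFT JOIN drops unmatched parents

Fix: Move the right-table condition into the ON clause so unmatched parents are kept

Corrected query:
SELECT p.name, c.sales FROM authors p LEFT JOIN novels c ON c.author_id = p.id AND c.sales > 24917

Result:
name    | sales
--------+------
Atwood  | 56906
Atwood  | 63960
Asimov  | NULL 
Le Guin | 42582
Le Guin | 76238
Le Guin | 78915
Austen  | 49099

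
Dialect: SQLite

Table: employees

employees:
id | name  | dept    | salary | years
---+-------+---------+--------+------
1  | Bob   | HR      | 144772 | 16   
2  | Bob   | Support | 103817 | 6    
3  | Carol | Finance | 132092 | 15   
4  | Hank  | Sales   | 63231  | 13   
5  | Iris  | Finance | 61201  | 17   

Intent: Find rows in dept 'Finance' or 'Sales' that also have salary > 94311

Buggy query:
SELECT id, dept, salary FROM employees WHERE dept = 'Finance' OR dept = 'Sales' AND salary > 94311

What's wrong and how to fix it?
Bug: AND binds tighter than OR, so this parses as dept = 'Finance' OR (dept = 'Sales' AND salary > 94311)

Fix: Group the OR with parentheses (or use IN), then AND the threshold

Corrected query:
SELECT id, dept, salary FROM employees WHERE (dept = 'Finance' OR dept = 'Sales') AND salary > 94311

Result:
id | dept    | salary
---+---------+-------
3  | Finance | 132092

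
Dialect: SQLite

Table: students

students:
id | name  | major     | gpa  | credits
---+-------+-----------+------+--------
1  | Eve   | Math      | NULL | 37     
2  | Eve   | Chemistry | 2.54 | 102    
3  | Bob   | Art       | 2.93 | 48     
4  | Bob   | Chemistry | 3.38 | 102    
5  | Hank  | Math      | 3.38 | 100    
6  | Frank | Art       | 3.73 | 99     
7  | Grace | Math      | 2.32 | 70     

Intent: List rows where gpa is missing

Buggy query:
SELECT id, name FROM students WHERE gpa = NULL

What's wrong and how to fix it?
Bug: Comparing to NULL with '=' never matches; NULL = NULL is unknown, not true

Fix: Replace '= NULL' with 'IS NULL'

Corrected query:
SELECT id, name FROM students WHERE gpa IS NULL

Result:
id | name
---+-----
1  | Eve 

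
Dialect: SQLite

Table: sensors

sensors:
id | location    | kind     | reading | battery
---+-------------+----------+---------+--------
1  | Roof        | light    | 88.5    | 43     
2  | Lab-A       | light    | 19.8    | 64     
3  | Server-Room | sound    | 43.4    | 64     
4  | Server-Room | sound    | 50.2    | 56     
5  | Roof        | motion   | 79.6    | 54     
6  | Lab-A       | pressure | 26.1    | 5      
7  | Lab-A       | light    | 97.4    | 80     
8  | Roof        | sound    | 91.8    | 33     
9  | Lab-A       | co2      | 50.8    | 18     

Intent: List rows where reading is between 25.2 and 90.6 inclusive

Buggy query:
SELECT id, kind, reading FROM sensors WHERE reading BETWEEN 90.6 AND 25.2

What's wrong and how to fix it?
Bug: The bounds are reversed; BETWEEN a AND b requires a <= b to match anything

Fix: Write BETWEEN 25.2 AND 90.6

Corrected query:
SELECT id, kind, reading FROM sensors WHERE reading BETWEEN 25.2 AND 90.6

Result:
id | kind     | reading
---+----------+--------
1  | light    | 88.5   
3  | sound    | 43.4   
4  | sound    | 50.2   
5  | motion   | 79.6   
6  | pressure | 26.1   
9  | co2      | 50.8   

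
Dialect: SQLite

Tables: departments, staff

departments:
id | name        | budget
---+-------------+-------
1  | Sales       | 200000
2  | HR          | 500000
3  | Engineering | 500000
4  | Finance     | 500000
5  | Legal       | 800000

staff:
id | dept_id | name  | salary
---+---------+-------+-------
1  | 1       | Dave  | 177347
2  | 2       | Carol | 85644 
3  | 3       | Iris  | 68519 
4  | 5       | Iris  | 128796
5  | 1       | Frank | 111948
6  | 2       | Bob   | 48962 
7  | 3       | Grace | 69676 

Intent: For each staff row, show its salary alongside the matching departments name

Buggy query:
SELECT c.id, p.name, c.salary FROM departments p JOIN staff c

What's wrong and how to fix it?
Bug: JOIN with no ON clause produces a cartesian product; every staff row pairs with every departments row

Fix: Add ON c.dept_id = p.id to the JOIN

Corrected query:
SELECT c.id, p.name, c.salary FROM departments p JOIN staff c ON c.dept_id = p.id

Result:
id | name        | salary
---+-------------+-------
1  | Sales       | 177347
2  | HR          | 85644 
3  | Engineering | 68519 
4  | Legal       | 128796
5  | Sales       | 111948
6  | HR          | 48962 
7  | Engineering | 69676 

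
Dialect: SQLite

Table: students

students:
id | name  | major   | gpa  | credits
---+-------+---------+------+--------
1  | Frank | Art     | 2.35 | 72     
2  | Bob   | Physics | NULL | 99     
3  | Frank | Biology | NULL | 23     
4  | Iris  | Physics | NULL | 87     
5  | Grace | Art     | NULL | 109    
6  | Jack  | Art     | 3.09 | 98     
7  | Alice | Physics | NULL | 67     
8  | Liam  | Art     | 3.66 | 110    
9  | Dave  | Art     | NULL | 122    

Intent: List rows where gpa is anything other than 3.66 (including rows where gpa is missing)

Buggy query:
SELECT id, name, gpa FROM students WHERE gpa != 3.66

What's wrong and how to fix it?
Bug: 'gpa != 3.66' is unknown when gpa is NULL, so NULL rows are silently excluded

Fix: Handle NULL separately with IS NULL alongside the inequality

Corrected query:
SELECT id, name, gpa FROM students WHERE gpa != 3.66 OR gpa IS NULL

Result:
id | name  | gpa 
---+-------+-----
1  | Frank | 2.35
2  | Bob   | NULL
3  | Frank | NULL
4  | Iris  | NULL
5  | Grace | NULL
6  | Jack  | 3.09
7  | Alice | NULL
9  | Dave  | NULL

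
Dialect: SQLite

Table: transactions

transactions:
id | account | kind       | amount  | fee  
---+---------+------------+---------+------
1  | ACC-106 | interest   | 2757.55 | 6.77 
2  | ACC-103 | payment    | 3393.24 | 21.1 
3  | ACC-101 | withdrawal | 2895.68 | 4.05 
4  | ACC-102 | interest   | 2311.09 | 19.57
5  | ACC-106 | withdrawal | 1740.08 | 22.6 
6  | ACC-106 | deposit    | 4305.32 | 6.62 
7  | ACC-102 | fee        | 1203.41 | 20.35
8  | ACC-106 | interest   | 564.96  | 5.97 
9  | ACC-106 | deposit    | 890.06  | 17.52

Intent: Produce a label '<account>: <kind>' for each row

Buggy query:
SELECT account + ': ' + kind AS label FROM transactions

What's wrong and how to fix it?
Bug: SQLite uses || for string concatenation; + coerces text to numbers (yielding 0)

Fix: Replace + with || to concatenate text

Corrected query:
SELECT account || ': ' || kind AS label FROM transactions

Result:
label              
-------------------
ACC-106: interest  
ACC-103: payment   
ACC-101: withdrawal
ACC-102: interest  
ACC-106: withdrawal
ACC-106: deposit   
ACC-102: fee       
ACC-106: interest  
ACC-106: deposit   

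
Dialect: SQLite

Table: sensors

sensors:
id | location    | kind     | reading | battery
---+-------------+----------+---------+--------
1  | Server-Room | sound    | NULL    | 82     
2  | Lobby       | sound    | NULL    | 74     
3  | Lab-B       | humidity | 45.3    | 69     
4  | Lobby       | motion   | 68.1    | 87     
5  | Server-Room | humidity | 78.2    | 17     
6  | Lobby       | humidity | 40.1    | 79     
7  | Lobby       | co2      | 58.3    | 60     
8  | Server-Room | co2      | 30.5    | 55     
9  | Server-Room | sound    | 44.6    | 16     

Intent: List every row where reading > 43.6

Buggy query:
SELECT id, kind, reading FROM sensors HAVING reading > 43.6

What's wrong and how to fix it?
Bug: HAVING filters the output of aggregation, but this query has no GROUP BY and no aggregate functions, so SQLite rejects it (HAVING clause on a non-aggregate query); the condition here is per row

Fix: Replace HAVING with WHERE since the condition applies to individual rows

Corrected query:
SELECT id, kind, reading FROM sensors WHERE reading > 43.6

Result:
id | kind     | reading
---+----------+--------
3  | humidity | 45.3   
4  | motion   | 68.1   
5  | humidity | 78.2   
7  | co2      | 58.3   
9  | sound    | 44.6   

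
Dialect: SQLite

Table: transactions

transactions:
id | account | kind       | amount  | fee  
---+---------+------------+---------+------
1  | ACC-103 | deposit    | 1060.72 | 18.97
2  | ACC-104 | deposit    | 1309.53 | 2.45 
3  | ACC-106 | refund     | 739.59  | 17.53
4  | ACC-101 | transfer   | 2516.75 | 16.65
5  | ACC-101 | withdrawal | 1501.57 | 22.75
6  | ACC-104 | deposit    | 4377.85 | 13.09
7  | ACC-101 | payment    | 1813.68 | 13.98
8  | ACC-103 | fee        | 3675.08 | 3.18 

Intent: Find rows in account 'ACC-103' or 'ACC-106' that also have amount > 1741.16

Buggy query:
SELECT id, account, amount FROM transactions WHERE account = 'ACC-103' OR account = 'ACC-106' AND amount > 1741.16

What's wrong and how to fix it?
Bug: Without parentheses, AND is evaluated before OR, so the amount filter only applies to the 'ACC-106' branch

Fix: Group the OR with parentheses (or use IN), then AND the threshold

Corrected query:
SELECT id, account, amount FROM transactions WHERE (account = 'ACC-103' OR account = 'ACC-106') AND amount > 1741.16

Result:
id | account | amount 
---+---------+--------
8  | ACC-103 | 3675.08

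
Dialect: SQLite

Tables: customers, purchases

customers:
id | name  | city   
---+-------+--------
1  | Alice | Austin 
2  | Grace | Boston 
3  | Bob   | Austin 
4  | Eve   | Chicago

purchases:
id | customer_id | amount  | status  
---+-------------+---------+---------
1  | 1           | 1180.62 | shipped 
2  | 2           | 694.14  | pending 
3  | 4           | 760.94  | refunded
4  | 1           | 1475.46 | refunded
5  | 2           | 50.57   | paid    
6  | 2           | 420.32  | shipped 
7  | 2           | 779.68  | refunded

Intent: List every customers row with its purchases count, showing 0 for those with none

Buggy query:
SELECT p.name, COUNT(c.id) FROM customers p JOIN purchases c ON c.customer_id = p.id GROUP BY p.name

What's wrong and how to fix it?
Bug: An inner join excludes parents with zero children

Fix: Switch to LEFT JOIN to retain unmatched parent rows

Corrected query:
SELECT p.name, COUNT(c.id) FROM customers p LEFT JOIN purchases c ON c.customer_id = p.id GROUP BY p.name

Result:
name  | COUNT(c.id)
------+------------
Alice | 2          
Bob   | 0          
Eve   | 1          
Grace | 4          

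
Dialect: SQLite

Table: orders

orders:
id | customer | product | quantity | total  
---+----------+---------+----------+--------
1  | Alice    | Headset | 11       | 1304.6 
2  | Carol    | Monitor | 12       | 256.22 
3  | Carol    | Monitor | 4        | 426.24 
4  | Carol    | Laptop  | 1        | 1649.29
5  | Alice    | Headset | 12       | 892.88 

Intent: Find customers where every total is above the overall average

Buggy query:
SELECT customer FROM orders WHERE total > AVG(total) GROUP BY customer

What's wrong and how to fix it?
Bug: AVG() is an aggregate; it can't sit directly in WHERE

Fix: Use a subquery for AVG and a HAVING MIN(...) filter so the condition holds for every row in the group

Corrected query:
SELECT customer FROM orders GROUP BY customer HAVING MIN(total) > (SELECT AVG(total) FROM orders)

Result:
(no rows)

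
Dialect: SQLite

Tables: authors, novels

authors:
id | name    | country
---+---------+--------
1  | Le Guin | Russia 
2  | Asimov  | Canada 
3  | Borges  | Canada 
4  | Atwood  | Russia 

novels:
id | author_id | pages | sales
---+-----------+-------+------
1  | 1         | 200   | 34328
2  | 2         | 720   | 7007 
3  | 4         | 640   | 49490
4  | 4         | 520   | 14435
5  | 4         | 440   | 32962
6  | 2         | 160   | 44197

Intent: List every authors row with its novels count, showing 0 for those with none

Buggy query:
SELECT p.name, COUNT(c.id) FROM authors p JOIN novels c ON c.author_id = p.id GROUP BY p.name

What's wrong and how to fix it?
Bug: An inner join excludes parents with zero children

Fix: Switch to LEFT JOIN to retain unmatched parent rows

Corrected query:
SELECT p.name, COUNT(c.id) FROM authors p LEFT JOIN novels c ON c.author_id = p.id GROUP BY p.name

Result:
name    | COUNT(c.id)
--------+------------
Asimov  | 2          
Atwood  | 3          
Borges  | 0          
Le Guin | 1          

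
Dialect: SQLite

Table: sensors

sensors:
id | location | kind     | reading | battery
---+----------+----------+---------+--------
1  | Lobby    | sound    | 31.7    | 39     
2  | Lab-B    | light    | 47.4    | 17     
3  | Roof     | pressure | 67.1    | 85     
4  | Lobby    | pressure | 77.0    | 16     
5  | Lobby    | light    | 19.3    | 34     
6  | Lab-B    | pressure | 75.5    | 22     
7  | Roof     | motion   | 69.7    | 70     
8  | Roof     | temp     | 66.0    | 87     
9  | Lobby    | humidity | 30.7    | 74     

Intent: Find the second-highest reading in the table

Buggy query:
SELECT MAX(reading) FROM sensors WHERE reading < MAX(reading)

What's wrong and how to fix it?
Bug: The inner MAX is an aggregate inside WHERE, which is not allowed

Fix: Compute the overall MAX in a subquery, then take MAX of rows below it

Corrected query:
SELECT MAX(reading) FROM sensors WHERE reading < (SELECT MAX(reading) FROM sensors)

Result:
MAX(reading)
------------
75.5        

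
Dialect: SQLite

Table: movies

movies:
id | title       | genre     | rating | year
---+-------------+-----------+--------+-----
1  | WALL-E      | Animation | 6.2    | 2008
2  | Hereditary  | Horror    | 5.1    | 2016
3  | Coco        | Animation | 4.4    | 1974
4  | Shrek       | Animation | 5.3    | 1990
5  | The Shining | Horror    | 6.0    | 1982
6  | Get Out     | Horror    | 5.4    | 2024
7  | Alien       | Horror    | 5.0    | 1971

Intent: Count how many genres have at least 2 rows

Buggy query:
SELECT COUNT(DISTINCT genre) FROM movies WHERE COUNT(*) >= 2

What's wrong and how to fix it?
Bug: WHERE filters individual rows, not groups, so a group-level COUNT is invalid there

Fix: Use a subquery that GROUPs and filters with HAVING, then count its rows

Corrected query:
SELECT COUNT(*) FROM (SELECT genre FROM movies GROUP BY genre HAVING COUNT(*) >= 2)

Result:
COUNT(*)
--------
2       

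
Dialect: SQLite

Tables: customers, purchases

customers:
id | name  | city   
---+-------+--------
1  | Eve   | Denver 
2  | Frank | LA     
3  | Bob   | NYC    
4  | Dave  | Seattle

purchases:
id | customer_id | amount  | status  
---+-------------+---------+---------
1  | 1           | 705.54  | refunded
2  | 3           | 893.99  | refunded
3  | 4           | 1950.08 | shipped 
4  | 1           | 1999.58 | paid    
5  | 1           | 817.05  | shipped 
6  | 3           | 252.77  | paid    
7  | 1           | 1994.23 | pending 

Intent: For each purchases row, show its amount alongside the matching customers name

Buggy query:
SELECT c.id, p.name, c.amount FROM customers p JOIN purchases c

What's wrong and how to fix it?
Bug: Missing join condition: each purchases row is matched to all customers rows instead of just its own

Fix: Specify the join condition linking the foreign key to the parent id

Corrected query:
SELECT c.id, p.name, c.amount FROM customers p JOIN purchases c ON c.customer_id = p.id

Result:
id | name | amount 
---+------+--------
1  | Eve  | 705.54 
2  | Bob  | 893.99 
3  | Dave | 1950.08
4  | Eve  | 1999.58
5  | Eve  | 817.05 
6  | Bob  | 252.77 
7  | Eve  | 1994.23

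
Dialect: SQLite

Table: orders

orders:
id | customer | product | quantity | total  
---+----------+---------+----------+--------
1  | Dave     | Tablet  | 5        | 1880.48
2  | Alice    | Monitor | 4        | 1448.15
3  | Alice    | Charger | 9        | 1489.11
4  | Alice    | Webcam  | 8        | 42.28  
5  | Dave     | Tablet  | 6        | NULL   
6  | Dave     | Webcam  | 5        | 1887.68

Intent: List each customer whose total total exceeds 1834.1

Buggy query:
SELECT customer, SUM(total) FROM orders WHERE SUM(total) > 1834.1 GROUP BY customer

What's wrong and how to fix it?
Bug: SUM(total) is an aggregate, but WHERE filters rows before aggregation

Fix: Move the aggregate condition to a HAVING clause

Corrected query:
SELECT customer, SUM(total) FROM orders GROUP BY customer HAVING SUM(total) > 1834.1

Result:
customer | SUM(total)
---------+-----------
Alice    | 2979.54   
Dave     | 3768.16   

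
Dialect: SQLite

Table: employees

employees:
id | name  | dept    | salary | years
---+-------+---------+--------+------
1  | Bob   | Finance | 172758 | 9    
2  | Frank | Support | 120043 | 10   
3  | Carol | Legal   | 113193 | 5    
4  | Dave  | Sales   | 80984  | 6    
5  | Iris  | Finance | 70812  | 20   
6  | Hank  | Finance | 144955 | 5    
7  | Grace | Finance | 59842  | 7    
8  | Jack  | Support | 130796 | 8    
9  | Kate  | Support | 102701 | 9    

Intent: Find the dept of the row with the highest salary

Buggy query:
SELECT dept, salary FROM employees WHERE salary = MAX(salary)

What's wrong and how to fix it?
Bug: WHERE is evaluated per row; an aggregate over the whole table isn't defined there

Fix: Use a subquery: WHERE salary = (SELECT MAX(salary) FROM employees)

Corrected query:
SELECT dept, salary FROM employees WHERE salary = (SELECT MAX(salary) FROM employees)

Result:
dept    | salary
--------+-------
Finance | 172758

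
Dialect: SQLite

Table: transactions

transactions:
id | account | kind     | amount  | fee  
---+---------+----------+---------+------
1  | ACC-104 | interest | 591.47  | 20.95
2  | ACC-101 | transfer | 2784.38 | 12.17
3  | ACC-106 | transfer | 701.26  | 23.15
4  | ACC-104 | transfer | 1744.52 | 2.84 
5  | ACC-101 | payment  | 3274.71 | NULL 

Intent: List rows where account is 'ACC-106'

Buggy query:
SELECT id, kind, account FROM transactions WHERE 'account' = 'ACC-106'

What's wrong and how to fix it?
Bug: 'account' in single quotes is a string literal, not the column; the comparison is literal-vs-literal and never true

Fix: Remove the quotes around the column name (or use double quotes for an identifier)

Corrected query:
SELECT id, kind, account FROM transactions WHERE account = 'ACC-106'

Result:
id | kind     | account
---+----------+--------
3  | transfer | ACC-106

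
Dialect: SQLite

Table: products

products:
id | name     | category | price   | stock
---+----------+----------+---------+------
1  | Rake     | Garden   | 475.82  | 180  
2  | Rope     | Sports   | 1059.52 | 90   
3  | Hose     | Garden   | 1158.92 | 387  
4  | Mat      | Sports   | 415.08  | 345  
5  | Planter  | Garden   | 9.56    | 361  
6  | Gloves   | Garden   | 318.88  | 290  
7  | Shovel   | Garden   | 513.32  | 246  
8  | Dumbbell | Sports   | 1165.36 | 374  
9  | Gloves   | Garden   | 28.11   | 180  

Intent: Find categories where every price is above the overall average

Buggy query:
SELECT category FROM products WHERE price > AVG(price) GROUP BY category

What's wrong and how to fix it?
Bug: WHERE evaluates per row before aggregation, so AVG() is unavailable

Fix: Use a subquery for AVG and a HAVING MIN(...) filter so the condition holds for every row in the group

Corrected query:
SELECT category FROM products GROUP BY category HAVING MIN(price) > (SELECT AVG(price) FROM products)

Result:
(no rows)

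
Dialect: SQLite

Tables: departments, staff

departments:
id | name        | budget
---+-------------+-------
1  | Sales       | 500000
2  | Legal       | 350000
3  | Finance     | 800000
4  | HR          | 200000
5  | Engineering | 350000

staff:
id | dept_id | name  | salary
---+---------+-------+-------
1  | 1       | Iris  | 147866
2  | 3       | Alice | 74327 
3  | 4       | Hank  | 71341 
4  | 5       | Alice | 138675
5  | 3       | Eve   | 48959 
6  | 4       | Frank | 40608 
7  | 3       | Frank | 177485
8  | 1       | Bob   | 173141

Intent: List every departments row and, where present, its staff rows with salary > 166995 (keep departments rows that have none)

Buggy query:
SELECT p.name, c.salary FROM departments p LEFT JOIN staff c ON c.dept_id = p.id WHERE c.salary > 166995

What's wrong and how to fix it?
Bug: A WHERE condition on the right-hand table after LEFT JOIN drops unmatched parents

Fix: Move the right-table condition into the ON clause so unmatched parents are kept

Corrected query:
SELECT p.name, c.salary FROM departments p LEFT JOIN staff c ON c.dept_id = p.id AND c.salary > 166995

Result:
name        | salary
------------+-------
Sales       | 173141
Legal       | NULL  
Finance     | 177485
HR          | NULL  
Engineering | NULL  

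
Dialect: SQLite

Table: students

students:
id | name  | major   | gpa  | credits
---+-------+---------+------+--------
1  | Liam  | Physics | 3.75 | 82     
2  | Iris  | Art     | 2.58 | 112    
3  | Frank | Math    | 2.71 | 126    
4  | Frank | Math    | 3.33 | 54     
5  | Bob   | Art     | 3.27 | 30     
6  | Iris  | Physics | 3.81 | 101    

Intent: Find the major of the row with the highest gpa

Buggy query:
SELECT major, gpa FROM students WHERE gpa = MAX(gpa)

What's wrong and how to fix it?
Bug: WHERE is evaluated per row; an aggregate over the whole table isn't defined there

Fix: Wrap MAX in a scalar subquery so WHERE compares against a single value

Corrected query:
SELECT major, gpa FROM students WHERE gpa = (SELECT MAX(gpa) FROM students)

Result:
major   | gpa 
--------+-----
Physics | 3.81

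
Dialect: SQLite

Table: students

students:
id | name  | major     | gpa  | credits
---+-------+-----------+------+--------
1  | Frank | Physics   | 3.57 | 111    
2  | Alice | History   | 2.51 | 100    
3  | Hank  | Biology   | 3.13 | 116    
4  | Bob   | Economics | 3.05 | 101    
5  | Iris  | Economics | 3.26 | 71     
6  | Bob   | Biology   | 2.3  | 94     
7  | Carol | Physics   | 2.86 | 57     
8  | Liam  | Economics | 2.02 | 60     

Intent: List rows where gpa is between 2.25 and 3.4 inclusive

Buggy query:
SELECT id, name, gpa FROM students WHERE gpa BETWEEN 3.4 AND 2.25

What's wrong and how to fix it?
Bug: BETWEEN expects the lower bound first; with 3.4 AND 2.25 the range is empty

Fix: Write BETWEEN 2.25 AND 3.4

Corrected query:
SELECT id, name, gpa FROM students WHERE gpa BETWEEN 2.25 AND 3.4

Result:
id | name  | gpa 
---+-------+-----
2  | Alice | 2.51
3  | Hank  | 3.13
4  | Bob   | 3.05
5  | Iris  | 3.26
6  | Bob   | 2.3 
7  | Carol | 2.86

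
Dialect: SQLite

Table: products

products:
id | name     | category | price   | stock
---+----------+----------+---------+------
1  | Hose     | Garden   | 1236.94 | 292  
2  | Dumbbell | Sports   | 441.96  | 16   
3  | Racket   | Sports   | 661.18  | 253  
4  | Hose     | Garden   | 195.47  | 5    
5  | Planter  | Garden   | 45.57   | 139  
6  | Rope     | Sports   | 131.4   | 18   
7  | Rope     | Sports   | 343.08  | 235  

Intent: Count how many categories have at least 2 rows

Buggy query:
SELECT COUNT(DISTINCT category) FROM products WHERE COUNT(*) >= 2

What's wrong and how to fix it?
Bug: COUNT(*) cannot appear in WHERE; the per-group count doesn't exist yet

Fix: Use a subquery that GROUPs and filters with HAVING, then count its rows

Corrected query:
SELECT COUNT(*) FROM (SELECT category FROM products GROUP BY category HAVING COUNT(*) >= 2)

Result:
COUNT(*)
--------
2       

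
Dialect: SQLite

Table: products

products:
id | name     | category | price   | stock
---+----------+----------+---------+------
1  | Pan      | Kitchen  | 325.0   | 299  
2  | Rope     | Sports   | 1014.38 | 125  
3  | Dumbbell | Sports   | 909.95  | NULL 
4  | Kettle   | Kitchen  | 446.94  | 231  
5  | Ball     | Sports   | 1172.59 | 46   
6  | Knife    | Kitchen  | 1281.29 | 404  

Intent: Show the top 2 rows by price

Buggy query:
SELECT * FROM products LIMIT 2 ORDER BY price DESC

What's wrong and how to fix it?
Bug: LIMIT must come after ORDER BY

Fix: Sort with ORDER BY, then apply LIMIT

Corrected query:
SELECT * FROM products ORDER BY price DESC LIMIT 2

Result:
id | name  | category | price   | stock
---+-------+----------+---------+------
6  | Knife | Kitchen  | 1281.29 | 404  
5  | Ball  | Sports   | 1172.59 | 46   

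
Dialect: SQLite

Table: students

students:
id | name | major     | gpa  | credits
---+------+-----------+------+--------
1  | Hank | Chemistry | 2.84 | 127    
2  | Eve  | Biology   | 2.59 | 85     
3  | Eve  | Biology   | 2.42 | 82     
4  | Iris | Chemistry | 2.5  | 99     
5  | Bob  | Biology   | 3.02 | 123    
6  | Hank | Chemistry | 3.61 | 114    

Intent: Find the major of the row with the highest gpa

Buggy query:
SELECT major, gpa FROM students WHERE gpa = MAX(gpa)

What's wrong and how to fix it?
Bug: WHERE is evaluated per row; an aggregate over the whole table isn't defined there

Fix: Use a subquery: WHERE gpa = (SELECT MAX(gpa) FROM students)

Corrected query:
SELECT major, gpa FROM students WHERE gpa = (SELECT MAX(gpa) FROM students)

Result:
major     | gpa 
----------+-----
Chemistry | 3.61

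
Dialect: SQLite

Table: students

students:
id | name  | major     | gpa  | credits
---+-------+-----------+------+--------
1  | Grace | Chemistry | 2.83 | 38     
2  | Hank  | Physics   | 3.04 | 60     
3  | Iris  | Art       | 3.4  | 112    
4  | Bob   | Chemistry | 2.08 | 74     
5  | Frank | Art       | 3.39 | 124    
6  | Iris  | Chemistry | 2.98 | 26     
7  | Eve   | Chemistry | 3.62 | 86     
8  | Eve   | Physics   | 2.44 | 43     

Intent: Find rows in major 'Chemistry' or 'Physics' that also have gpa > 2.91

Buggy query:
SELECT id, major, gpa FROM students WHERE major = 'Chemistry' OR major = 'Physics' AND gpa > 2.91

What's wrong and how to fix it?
Bug: Without parentheses, AND is evaluated before OR, so the gpa filter only applies to the 'Physics' branch

Fix: Add parentheses around the OR so the AND applies to both alternatives

Corrected query:
SELECT id, major, gpa FROM students WHERE (major = 'Chemistry' OR major = 'Physics') AND gpa > 2.91

Result:
id | major     | gpa 
---+-----------+-----
2  | Physics   | 3.04
6  | Chemistry | 2.98
7  | Chemistry | 3.62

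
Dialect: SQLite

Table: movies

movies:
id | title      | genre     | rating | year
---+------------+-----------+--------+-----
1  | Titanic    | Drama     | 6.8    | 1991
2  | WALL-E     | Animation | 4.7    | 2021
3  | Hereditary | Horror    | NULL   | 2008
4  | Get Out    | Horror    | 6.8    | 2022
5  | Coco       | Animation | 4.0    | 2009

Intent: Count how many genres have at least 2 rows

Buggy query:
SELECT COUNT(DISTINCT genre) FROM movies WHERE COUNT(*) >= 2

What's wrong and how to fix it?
Bug: WHERE filters individual rows, not groups, so a group-level COUNT is invalid there

Fix: Group first with HAVING COUNT(*) >= 2, then COUNT the resulting groups

Corrected query:
SELECT COUNT(*) FROM (SELECT genre FROM movies GROUP BY genre HAVING COUNT(*) >= 2)

Result:
COUNT(*)
--------
2       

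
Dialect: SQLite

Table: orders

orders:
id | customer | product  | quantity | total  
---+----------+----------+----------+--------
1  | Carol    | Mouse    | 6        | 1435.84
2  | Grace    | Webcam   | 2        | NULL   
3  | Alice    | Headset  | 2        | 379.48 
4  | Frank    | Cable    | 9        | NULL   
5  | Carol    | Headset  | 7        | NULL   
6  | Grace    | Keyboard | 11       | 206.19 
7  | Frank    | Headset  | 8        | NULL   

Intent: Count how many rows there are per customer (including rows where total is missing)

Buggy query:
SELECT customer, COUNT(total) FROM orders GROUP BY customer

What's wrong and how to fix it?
Bug: COUNT(column) counts non-NULL values only; rows with NULL total aren't counted

Fix: Replace COUNT(total) with COUNT(*)

Corrected query:
SELECT customer, COUNT(*) FROM orders GROUP BY customer

Result:
customer | COUNT(*)
---------+---------
Alice    | 1       
Carol    | 2       
Frank    | 2       
Grace    | 2       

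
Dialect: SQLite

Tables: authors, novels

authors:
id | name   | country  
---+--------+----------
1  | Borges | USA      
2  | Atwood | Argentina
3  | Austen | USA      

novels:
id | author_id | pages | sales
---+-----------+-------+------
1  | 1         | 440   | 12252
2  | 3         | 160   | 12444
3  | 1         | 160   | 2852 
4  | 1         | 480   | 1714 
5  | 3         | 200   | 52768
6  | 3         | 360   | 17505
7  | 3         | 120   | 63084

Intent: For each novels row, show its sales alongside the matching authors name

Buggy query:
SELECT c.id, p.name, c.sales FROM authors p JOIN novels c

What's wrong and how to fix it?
Bug: Missing join condition: each novels row is matched to all authors rows instead of just its own

Fix: Specify the join condition linking the foreign key to the parent id

Corrected query:
SELECT c.id, p.name, c.sales FROM authors p JOIN novels c ON c.author_id = p.id

Result:
id | name   | sales
---+--------+------
1  | Borges | 12252
2  | Austen | 12444
3  | Borges | 2852 
4  | Borges | 1714 
5  | Austen | 52768
6  | Austen | 17505
7  | Austen | 63084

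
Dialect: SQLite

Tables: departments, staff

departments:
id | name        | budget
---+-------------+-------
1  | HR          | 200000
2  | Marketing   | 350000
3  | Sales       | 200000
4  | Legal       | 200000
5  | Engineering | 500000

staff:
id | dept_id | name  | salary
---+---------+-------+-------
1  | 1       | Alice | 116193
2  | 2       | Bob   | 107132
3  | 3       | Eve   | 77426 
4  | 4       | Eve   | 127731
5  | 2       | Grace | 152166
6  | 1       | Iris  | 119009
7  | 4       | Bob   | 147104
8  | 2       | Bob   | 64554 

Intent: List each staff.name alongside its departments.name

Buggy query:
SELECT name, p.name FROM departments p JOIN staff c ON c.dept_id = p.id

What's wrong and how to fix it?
Bug: Both tables have a 'name' column; the unqualified reference is ambiguous

Fix: Qualify the column with its table alias (c.name)

Corrected query:
SELECT c.name, p.name FROM departments p JOIN staff c ON c.dept_id = p.id

Result:
name  | name     
------+----------
Alice | HR       
Bob   | Marketing
Eve   | Sales    
Eve   | Legal    
Grace | Marketing
Iris  | HR       
Bob   | Legal    
Bob   | Marketing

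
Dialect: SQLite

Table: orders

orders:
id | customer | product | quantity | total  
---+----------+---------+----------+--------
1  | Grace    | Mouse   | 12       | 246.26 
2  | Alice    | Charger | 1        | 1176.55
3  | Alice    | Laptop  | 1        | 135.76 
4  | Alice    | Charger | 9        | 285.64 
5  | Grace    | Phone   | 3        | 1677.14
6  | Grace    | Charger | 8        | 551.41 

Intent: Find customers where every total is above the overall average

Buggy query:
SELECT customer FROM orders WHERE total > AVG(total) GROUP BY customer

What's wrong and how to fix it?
Bug: WHERE evaluates per row before aggregation, so AVG() is unavailable

Fix: Use a subquery for AVG and a HAVING MIN(...) filter so the condition holds for every row in the group

Corrected query:
SELECT customer FROM orders GROUP BY customer HAVING MIN(total) > (SELECT AVG(total) FROM orders)

Result:
(no rows)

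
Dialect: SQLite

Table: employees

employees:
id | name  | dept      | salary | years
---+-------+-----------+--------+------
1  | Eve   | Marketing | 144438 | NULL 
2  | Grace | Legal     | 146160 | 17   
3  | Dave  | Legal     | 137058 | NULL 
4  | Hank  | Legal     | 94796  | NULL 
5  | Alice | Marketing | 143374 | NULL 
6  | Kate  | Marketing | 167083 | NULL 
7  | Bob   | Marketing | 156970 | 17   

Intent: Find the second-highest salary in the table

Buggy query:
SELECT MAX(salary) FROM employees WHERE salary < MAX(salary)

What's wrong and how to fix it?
Bug: The inner MAX is an aggregate inside WHERE, which is not allowed

Fix: Put the inner MAX in a scalar subquery

Corrected query:
SELECT MAX(salary) FROM employees WHERE salary < (SELECT MAX(salary) FROM employees)

Result:
MAX(salary)
-----------
156970     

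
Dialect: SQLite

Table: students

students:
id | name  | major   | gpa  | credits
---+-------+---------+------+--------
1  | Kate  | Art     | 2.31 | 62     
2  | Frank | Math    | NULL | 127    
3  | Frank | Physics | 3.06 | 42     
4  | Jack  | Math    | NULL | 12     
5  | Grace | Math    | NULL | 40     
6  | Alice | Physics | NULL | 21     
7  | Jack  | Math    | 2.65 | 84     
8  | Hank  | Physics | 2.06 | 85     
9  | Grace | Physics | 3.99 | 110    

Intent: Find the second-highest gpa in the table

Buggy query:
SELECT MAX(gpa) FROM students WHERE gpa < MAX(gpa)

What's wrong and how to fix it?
Bug: MAX(gpa) on the right of the comparison is an aggregate-in-WHERE error

Fix: Put the inner MAX in a scalar subquery

Corrected query:
SELECT MAX(gpa) FROM students WHERE gpa < (SELECT MAX(gpa) FROM students)

Result:
MAX(gpa)
--------
3.06    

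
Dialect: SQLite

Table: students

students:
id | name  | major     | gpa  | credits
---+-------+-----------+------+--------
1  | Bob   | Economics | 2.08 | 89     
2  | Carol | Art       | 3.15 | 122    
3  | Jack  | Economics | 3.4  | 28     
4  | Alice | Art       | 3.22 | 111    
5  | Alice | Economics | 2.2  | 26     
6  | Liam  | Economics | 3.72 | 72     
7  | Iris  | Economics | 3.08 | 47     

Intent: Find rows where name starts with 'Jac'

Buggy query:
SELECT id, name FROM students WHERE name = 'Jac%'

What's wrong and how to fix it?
Bug: Wildcards only work with LIKE; '=' treats '%' as a literal character

Fix: Replace '=' with LIKE so 'Jac%' is treated as a pattern

Corrected query:
SELECT id, name FROM students WHERE name LIKE 'Jac%'

Result:
id | name
---+-----
3  | Jack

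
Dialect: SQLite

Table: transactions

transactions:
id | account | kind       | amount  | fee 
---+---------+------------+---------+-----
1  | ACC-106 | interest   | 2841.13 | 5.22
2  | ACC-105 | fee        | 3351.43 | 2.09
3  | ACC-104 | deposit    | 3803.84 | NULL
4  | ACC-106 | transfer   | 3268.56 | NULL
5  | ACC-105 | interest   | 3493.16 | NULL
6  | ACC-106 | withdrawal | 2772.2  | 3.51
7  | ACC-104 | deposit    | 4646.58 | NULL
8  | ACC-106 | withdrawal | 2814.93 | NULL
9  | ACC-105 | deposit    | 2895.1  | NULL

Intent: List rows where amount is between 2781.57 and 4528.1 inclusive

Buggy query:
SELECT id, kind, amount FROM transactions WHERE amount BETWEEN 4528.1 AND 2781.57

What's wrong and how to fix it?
Bug: The bounds are reversed; BETWEEN a AND b requires a <= b to match anything

Fix: Write BETWEEN 2781.57 AND 4528.1

Corrected query:
SELECT id, kind, amount FROM transactions WHERE amount BETWEEN 2781.57 AND 4528.1

Result:
id | kind       | amount 
---+------------+--------
1  | interest   | 2841.13
2  | fee        | 3351.43
3  | deposit    | 3803.84
4  | transfer   | 3268.56
5  | interest   | 3493.16
8  | withdrawal | 2814.93
9  | deposit    | 2895.1 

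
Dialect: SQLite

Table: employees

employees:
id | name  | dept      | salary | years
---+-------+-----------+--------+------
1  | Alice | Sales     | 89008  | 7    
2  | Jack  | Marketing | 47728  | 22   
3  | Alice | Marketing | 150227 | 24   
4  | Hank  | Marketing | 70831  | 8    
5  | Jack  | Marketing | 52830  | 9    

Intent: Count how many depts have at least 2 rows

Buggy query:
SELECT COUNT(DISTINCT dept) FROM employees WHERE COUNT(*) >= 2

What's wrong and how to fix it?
Bug: WHERE filters individual rows, not groups, so a group-level COUNT is invalid there

Fix: Use a subquery that GROUPs and filters with HAVING, then count its rows

Corrected query:
SELECT COUNT(*) FROM (SELECT dept FROM employees GROUP BY dept HAVING COUNT(*) >= 2)

Result:
COUNT(*)
--------
1       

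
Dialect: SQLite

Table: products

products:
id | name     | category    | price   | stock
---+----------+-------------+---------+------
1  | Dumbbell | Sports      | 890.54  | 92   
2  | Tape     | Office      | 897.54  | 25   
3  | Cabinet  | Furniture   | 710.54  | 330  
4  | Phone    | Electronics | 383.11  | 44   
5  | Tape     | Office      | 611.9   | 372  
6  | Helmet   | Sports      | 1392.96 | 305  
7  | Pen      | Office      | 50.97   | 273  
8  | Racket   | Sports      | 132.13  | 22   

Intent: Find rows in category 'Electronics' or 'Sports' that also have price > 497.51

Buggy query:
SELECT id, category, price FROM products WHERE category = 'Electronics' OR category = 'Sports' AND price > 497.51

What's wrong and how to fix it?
Bug: AND binds tighter than OR, so this parses as category = 'Electronics' OR (category = 'Sports' AND price > 497.51)

Fix: Group the OR with parentheses (or use IN), then AND the threshold

Corrected query:
SELECT id, category, price FROM products WHERE (category = 'Electronics' OR category = 'Sports') AND price > 497.51

Result:
id | category | price  
---+----------+--------
1  | Sports   | 890.54 
6  | Sports   | 1392.96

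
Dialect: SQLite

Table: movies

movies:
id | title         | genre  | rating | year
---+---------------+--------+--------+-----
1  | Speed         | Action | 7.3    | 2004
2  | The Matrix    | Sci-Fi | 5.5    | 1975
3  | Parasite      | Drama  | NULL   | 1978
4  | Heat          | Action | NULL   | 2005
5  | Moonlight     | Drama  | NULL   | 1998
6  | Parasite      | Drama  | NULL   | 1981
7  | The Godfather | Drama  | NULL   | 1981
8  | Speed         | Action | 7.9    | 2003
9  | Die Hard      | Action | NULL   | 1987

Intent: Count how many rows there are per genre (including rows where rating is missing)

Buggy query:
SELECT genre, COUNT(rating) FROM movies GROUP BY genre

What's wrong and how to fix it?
Bug: COUNT(column) counts non-NULL values only; rows with NULL rating aren't counted

Fix: Use COUNT(*) to count all rows regardless of NULL

Corrected query:
SELECT genre, COUNT(*) FROM movies GROUP BY genre

Result:
genre  | COUNT(*)
-------+---------
Action | 4       
Drama  | 4       
Sci-Fi | 1       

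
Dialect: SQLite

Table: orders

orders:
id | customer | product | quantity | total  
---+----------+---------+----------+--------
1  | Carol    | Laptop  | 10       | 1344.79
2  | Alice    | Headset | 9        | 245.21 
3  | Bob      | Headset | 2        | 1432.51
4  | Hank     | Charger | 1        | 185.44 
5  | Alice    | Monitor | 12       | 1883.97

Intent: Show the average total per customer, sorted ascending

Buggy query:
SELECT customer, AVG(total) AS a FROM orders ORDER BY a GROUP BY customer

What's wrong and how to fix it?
Bug: ORDER BY appears before GROUP BY; SQL clause order requires GROUP BY first

Fix: Move ORDER BY to the end, after GROUP BY

Corrected query:
SELECT customer, AVG(total) AS a FROM orders GROUP BY customer ORDER BY a

Result:
customer | a      
---------+--------
Hank     | 185.44 
Alice    | 1064.59
Carol    | 1344.79
Bob      | 1432.51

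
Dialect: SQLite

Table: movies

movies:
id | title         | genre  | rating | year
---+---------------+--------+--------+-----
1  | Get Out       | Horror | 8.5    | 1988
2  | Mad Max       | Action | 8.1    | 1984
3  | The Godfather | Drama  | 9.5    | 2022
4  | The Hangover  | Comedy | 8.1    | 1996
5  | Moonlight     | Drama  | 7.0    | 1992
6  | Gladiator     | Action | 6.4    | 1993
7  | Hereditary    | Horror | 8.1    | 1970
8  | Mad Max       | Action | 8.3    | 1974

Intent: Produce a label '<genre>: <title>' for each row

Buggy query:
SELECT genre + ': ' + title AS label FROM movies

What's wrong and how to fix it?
Bug: SQLite uses || for string concatenation; + coerces text to numbers (yielding 0)

Fix: Use the || operator for string concatenation

Corrected query:
SELECT genre || ': ' || title AS label FROM movies

Result:
label               
--------------------
Horror: Get Out     
Action: Mad Max     
Drama: The Godfather
Comedy: The Hangover
Drama: Moonlight    
Action: Gladiator   
Horror: Hereditary  
Action: Mad Max     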